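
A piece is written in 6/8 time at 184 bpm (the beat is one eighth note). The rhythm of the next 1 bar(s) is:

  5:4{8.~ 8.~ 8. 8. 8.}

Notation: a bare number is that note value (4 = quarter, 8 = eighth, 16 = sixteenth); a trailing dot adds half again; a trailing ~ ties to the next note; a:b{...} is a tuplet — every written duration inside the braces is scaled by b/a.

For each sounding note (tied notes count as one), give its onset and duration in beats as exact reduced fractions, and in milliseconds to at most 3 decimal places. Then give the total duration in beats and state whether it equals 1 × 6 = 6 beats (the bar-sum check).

1) 0.0ms=0b +1173.913ms=18/5b
2) 1173.913ms=18/5b +391.304ms=6/5b
3) 1565.217ms=24/5b +391.304ms=6/5b
Σ=6b of 6 (184bpm 6/8) — PASS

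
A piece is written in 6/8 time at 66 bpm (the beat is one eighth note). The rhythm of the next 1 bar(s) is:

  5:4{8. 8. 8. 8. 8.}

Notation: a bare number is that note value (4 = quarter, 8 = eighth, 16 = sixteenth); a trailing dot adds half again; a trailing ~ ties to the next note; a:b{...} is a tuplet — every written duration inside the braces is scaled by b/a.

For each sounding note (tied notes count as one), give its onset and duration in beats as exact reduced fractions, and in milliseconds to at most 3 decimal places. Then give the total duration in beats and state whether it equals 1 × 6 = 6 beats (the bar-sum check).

1) 0.0ms=0b +1090.909ms=6/5b
2) 1090.909ms=6/5b +1090.909ms=6/5b
3) 2181.818ms=12/5b +1090.909ms=6/5b
4) 3272.727ms=18/5b +1090.909ms=6/5b
5) 4363.636ms=24/5b +1090.909ms=6/5b
Σ=6b of 6 (66bpm 6/8) — PASS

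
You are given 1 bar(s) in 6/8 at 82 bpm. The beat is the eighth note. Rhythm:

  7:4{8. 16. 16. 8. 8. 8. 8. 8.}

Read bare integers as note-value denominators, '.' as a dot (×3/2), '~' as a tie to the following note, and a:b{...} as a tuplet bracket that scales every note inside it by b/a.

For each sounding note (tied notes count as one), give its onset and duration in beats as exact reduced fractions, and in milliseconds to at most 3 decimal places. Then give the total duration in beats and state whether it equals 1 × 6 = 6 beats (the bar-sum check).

1) 0.0ms=0b +627.178ms=6/7b
2) 627.178ms=6/7b +313.589ms=3/7b
3) 940.767ms=9/7b +313.589ms=3/7b
4) 1254.355ms=12/7b +627.178ms=6/7b
5) 1881.533ms=18/7b +627.178ms=6/7b
6) 2508.711ms=24/7b +627.178ms=6/7b
7) 3135.889ms=30/7b +627.178ms=6/7b
8) 3763.066ms=36/7b +627.178ms=6/7b
Σ=6b of 6 (82bpm 6/8) — PASS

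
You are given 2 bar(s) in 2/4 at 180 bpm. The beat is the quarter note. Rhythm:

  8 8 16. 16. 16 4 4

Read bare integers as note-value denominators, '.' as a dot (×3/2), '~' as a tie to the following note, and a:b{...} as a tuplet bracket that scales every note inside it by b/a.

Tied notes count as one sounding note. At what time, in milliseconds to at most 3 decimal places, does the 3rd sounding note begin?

note 3 onset = 1b = 333.333ms

1. 0.0ms @ 0 + 166.667ms (1/2)
2. 166.667ms @ 1/2 + 166.667ms (1/2)
3. 333.333ms @ 1 + 125.0ms (3/8)
4. 458.333ms @ 11/8 + 125.0ms (3/8)
5. 583.333ms @ 7/4 + 83.333ms (1/4)
6. 666.667ms @ 2 + 333.333ms (1)
7. 1000.0ms @ 3 + 333.333ms (1)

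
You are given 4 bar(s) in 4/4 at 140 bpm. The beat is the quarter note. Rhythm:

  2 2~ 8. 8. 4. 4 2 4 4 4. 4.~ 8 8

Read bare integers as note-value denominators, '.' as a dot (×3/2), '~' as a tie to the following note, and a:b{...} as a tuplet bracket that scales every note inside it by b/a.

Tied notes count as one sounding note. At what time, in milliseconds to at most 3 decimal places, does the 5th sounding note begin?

note 5 onset = 7b = 3000.0ms

1. 0.0ms @ 0 + 857.143ms (2)
2. 857.143ms @ 2 + 1178.571ms (11/4)
3. 2035.714ms @ 19/4 + 321.429ms (3/4)
4. 2357.143ms @ 11/2 + 642.857ms (3/2)
5. 3000.0ms @ 7 + 428.571ms (1)
6. 3428.571ms @ 8 + 857.143ms (2)
7. 4285.714ms @ 10 + 428.571ms (1)
8. 4714.286ms @ 11 + 428.571ms (1)
9. 5142.857ms @ 12 + 642.857ms (3/2)
10. 5785.714ms @ 27/2 + 857.143ms (2)
11. 6642.857ms @ 31/2 + 214.286ms (1/2)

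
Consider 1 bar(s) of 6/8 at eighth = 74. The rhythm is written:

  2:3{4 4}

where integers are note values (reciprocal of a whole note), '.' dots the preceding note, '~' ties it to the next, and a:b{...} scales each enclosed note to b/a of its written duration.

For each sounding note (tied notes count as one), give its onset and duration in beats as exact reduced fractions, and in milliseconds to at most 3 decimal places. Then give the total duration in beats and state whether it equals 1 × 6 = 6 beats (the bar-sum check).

1) 0.0ms=0b +2432.432ms=3b
2) 2432.432ms=3b +2432.432ms=3b
Σ=6b of 6 (74bpm 6/8) — PASS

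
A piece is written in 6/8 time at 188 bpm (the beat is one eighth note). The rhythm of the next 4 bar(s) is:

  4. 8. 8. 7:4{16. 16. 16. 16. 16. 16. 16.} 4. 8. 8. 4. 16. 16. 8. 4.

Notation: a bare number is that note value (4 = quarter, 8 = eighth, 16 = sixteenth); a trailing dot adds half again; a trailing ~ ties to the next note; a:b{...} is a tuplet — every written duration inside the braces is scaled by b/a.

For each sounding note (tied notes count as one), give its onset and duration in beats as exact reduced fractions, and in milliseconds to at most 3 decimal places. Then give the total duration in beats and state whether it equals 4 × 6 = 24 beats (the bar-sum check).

1) 0.0ms=0b +957.447ms=3b
2) 957.447ms=3b +478.723ms=3/2b
3) 1436.17ms=9/2b +478.723ms=3/2b
4) 1914.894ms=6b +136.778ms=3/7b
5) 2051.672ms=45/7b +136.778ms=3/7b
6) 2188.45ms=48/7b +136.778ms=3/7b
7) 2325.228ms=51/7b +136.778ms=3/7b
8) 2462.006ms=54/7b +136.778ms=3/7b
9) 2598.784ms=57/7b +136.778ms=3/7b
10) 2735.562ms=60/7b +136.778ms=3/7b
11) 2872.34ms=9b +957.447ms=3b
12) 3829.787ms=12b +478.723ms=3/2b
13) 4308.511ms=27/2b +478.723ms=3/2b
14) 4787.234ms=15b +957.447ms=3b
15) 5744.681ms=18b +239.362ms=3/4b
16) 5984.043ms=75/4b +239.362ms=3/4b
17) 6223.404ms=39/2b +478.723ms=3/2b
18) 6702.128ms=21b +957.447ms=3b
Σ=24b of 24 (188bpm 6/8) — PASS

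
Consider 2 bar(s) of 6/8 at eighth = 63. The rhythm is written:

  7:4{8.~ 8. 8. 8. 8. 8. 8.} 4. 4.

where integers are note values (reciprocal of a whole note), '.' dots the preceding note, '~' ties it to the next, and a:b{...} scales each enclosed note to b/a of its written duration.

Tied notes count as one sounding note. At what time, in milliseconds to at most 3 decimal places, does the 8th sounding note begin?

note 8 onset = 9b = 8571.429ms

1. 0.0ms @ 0 + 1632.653ms (12/7)
2. 1632.653ms @ 12/7 + 816.327ms (6/7)
3. 2448.98ms @ 18/7 + 816.327ms (6/7)
4. 3265.306ms @ 24/7 + 816.327ms (6/7)
5. 4081.633ms @ 30/7 + 816.327ms (6/7)
6. 4897.959ms @ 36/7 + 816.327ms (6/7)
7. 5714.286ms @ 6 + 2857.143ms (3)
8. 8571.429ms @ 9 + 2857.143ms (3)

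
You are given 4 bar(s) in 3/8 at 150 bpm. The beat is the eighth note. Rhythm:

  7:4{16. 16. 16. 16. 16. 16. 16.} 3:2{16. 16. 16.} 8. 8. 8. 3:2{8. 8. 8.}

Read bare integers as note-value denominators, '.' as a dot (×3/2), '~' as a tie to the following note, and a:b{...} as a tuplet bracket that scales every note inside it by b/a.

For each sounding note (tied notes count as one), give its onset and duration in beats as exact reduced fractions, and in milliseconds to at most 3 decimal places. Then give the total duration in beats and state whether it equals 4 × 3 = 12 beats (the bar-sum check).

1) 0.0ms=0b +171.429ms=3/7b
2) 171.429ms=3/7b +171.429ms=3/7b
3) 342.857ms=6/7b +171.429ms=3/7b
4) 514.286ms=9/7b +171.429ms=3/7b
5) 685.714ms=12/7b +171.429ms=3/7b
6) 857.143ms=15/7b +171.429ms=3/7b
7) 1028.571ms=18/7b +171.429ms=3/7b
8) 1200.0ms=3b +200.0ms=1/2b
9) 1400.0ms=7/2b +200.0ms=1/2b
10) 1600.0ms=4b +200.0ms=1/2b
11) 1800.0ms=9/2b +600.0ms=3/2b
12) 2400.0ms=6b +600.0ms=3/2b
13) 3000.0ms=15/2b +600.0ms=3/2b
14) 3600.0ms=9b +400.0ms=1b
15) 4000.0ms=10b +400.0ms=1b
16) 4400.0ms=11b +400.0ms=1b
Σ=12b of 12 (150bpm 3/8) — PASS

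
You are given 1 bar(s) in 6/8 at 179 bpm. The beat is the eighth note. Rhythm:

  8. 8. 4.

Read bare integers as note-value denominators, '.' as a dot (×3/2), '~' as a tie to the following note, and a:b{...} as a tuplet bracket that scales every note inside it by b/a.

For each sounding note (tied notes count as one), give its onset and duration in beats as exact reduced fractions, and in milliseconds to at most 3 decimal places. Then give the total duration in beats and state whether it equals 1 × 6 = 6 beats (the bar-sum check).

1) 0.0ms=0b +502.793ms=3/2b
2) 502.793ms=3/2b +502.793ms=3/2b
3) 1005.587ms=3b +1005.587ms=3b
Σ=6b of 6 (179bpm 6/8) — PASS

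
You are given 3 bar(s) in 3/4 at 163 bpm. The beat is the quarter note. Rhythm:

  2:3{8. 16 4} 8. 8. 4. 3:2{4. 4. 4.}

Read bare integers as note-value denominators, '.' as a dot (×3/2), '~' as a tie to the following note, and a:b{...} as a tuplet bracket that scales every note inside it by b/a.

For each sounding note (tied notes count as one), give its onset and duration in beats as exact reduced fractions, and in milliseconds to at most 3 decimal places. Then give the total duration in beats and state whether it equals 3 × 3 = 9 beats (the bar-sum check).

1) 0.0ms=0b +414.11ms=9/8b
2) 414.11ms=9/8b +138.037ms=3/8b
3) 552.147ms=3/2b +552.147ms=3/2b
4) 1104.294ms=3b +276.074ms=3/4b
5) 1380.368ms=15/4b +276.074ms=3/4b
6) 1656.442ms=9/2b +552.147ms=3/2b
7) 2208.589ms=6b +368.098ms=1b
8) 2576.687ms=7b +368.098ms=1b
9) 2944.785ms=8b +368.098ms=1b
Σ=9b of 9 (163bpm 3/4) — PASS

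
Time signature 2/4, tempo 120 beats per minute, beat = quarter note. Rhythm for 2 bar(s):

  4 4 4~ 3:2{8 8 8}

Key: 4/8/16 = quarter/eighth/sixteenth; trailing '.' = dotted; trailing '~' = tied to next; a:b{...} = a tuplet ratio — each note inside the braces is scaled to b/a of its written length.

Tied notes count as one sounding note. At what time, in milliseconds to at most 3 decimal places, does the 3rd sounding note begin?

1. 0.0ms @ 0 + 500.0ms (1)
2. 500.0ms @ 1 + 500.0ms (1)
3. 1000.0ms @ 2 + 666.667ms (4/3)
4. 1666.667ms @ 10/3 + 166.667ms (1/3)
5. 1833.333ms @ 11/3 + 166.667ms (1/3)

note 3 onset = 2b = 1000.0ms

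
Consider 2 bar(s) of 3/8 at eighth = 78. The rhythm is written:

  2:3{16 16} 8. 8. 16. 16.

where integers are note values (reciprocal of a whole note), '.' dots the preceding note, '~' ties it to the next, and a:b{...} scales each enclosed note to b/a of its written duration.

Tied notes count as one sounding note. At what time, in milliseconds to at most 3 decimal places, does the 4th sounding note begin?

note 4 onset = 3b = 2307.692ms

1. 0.0ms @ 0 + 576.923ms (3/4)
2. 576.923ms @ 3/4 + 576.923ms (3/4)
3. 1153.846ms @ 3/2 + 1153.846ms (3/2)
4. 2307.692ms @ 3 + 1153.846ms (3/2)
5. 3461.538ms @ 9/2 + 576.923ms (3/4)
6. 4038.462ms @ 21/4 + 576.923ms (3/4)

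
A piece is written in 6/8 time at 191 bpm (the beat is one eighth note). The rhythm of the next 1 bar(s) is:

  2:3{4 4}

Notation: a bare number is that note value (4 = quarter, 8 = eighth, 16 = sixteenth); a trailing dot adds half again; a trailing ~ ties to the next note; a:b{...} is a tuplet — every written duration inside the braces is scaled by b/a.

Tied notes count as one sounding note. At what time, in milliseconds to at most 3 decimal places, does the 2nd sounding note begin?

1. 0.0ms @ 0 + 942.408ms (3)
2. 942.408ms @ 3 + 942.408ms (3)

note 2 onset = 3b = 942.408ms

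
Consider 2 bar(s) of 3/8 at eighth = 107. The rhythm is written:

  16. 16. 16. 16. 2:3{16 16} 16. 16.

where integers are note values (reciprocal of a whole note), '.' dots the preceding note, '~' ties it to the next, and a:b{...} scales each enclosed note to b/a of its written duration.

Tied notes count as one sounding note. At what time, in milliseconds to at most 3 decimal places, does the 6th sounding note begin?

1. 0.0ms @ 0 + 420.561ms (3/4)
2. 420.561ms @ 3/4 + 420.561ms (3/4)
3. 841.121ms @ 3/2 + 420.561ms (3/4)
4. 1261.682ms @ 9/4 + 420.561ms (3/4)
5. 1682.243ms @ 3 + 420.561ms (3/4)
6. 2102.804ms @ 15/4 + 420.561ms (3/4)
7. 2523.364ms @ 9/2 + 420.561ms (3/4)
8. 2943.925ms @ 21/4 + 420.561ms (3/4)

note 6 onset = 15/4b = 2102.804ms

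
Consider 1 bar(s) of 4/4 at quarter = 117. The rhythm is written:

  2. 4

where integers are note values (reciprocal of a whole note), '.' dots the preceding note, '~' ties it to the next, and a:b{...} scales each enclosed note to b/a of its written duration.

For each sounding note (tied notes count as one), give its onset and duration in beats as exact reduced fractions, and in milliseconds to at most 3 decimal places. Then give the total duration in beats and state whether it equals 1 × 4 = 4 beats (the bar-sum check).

1) 0.0ms=0b +1538.462ms=3b
2) 1538.462ms=3b +512.821ms=1b
Σ=4b of 4 (117bpm 4/4) — PASS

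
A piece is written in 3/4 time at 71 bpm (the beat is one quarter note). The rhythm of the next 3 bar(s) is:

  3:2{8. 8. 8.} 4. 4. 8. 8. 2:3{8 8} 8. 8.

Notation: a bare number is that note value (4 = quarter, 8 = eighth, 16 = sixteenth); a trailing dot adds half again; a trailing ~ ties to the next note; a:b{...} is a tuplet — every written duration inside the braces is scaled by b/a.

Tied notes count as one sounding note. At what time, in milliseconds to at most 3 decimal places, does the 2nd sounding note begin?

1. 0.0ms @ 0 + 422.535ms (1/2)
2. 422.535ms @ 1/2 + 422.535ms (1/2)
3. 845.07ms @ 1 + 422.535ms (1/2)
4. 1267.606ms @ 3/2 + 1267.606ms (3/2)
5. 2535.211ms @ 3 + 1267.606ms (3/2)
6. 3802.817ms @ 9/2 + 633.803ms (3/4)
7. 4436.62ms @ 21/4 + 633.803ms (3/4)
8. 5070.423ms @ 6 + 633.803ms (3/4)
9. 5704.225ms @ 27/4 + 633.803ms (3/4)
10. 6338.028ms @ 15/2 + 633.803ms (3/4)
11. 6971.831ms @ 33/4 + 633.803ms (3/4)

note 2 onset = 1/2b = 422.535ms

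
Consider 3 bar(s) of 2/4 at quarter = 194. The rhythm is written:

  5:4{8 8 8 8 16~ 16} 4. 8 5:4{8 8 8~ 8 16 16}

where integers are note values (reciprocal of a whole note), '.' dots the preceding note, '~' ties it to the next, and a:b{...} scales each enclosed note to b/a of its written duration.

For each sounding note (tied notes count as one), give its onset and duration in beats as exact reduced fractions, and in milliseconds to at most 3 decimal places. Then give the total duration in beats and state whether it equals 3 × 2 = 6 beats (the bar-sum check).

1) 0.0ms=0b +123.711ms=2/5b
2) 123.711ms=2/5b +123.711ms=2/5b
3) 247.423ms=4/5b +123.711ms=2/5b
4) 371.134ms=6/5b +123.711ms=2/5b
5) 494.845ms=8/5b +123.711ms=2/5b
6) 618.557ms=2b +463.918ms=3/2b
7) 1082.474ms=7/2b +154.639ms=1/2b
8) 1237.113ms=4b +123.711ms=2/5b
9) 1360.825ms=22/5b +123.711ms=2/5b
10) 1484.536ms=24/5b +247.423ms=4/5b
11) 1731.959ms=28/5b +61.856ms=1/5b
12) 1793.814ms=29/5b +61.856ms=1/5b
Σ=6b of 6 (194bpm 2/4) — PASS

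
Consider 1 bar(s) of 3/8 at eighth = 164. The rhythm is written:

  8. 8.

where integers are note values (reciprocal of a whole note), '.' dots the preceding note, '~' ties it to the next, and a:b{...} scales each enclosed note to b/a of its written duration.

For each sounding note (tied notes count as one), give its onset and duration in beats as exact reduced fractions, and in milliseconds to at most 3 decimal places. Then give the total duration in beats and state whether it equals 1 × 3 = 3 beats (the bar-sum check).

1) 0.0ms=0b +548.78ms=3/2b
2) 548.78ms=3/2b +548.78ms=3/2b
Σ=3b of 3 (164bpm 3/8) — PASS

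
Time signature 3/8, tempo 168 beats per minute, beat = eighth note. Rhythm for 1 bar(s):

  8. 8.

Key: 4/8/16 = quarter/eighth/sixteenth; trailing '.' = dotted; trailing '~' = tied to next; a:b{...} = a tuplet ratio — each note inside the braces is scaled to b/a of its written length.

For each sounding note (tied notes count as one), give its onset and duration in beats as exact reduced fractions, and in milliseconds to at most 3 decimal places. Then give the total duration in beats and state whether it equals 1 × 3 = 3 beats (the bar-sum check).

1) 0.0ms=0b +535.714ms=3/2b
2) 535.714ms=3/2b +535.714ms=3/2b
Σ=3b of 3 (168bpm 3/8) — PASS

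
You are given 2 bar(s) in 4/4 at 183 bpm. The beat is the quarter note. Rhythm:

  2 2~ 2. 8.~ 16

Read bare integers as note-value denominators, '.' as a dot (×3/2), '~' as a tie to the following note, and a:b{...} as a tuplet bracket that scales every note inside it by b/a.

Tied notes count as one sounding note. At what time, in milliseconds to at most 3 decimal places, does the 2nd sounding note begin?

note 2 onset = 2b = 655.738ms

1. 0.0ms @ 0 + 655.738ms (2)
2. 655.738ms @ 2 + 1639.344ms (5)
3. 2295.082ms @ 7 + 327.869ms (1)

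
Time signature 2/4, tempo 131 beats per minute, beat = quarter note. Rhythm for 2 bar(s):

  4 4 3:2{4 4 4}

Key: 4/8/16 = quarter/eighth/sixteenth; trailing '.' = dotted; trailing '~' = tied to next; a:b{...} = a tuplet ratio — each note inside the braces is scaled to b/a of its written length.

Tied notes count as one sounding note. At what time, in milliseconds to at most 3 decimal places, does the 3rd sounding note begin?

1. 0.0ms @ 0 + 458.015ms (1)
2. 458.015ms @ 1 + 458.015ms (1)
3. 916.031ms @ 2 + 305.344ms (2/3)
4. 1221.374ms @ 8/3 + 305.344ms (2/3)
5. 1526.718ms @ 10/3 + 305.344ms (2/3)

note 3 onset = 2b = 916.031ms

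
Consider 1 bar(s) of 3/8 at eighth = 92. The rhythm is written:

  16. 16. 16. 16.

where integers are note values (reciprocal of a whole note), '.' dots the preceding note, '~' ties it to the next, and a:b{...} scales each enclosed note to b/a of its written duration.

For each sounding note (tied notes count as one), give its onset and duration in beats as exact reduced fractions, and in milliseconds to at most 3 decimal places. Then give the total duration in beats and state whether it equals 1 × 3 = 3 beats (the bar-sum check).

1) 0.0ms=0b +489.13ms=3/4b
2) 489.13ms=3/4b +489.13ms=3/4b
3) 978.261ms=3/2b +489.13ms=3/4b
4) 1467.391ms=9/4b +489.13ms=3/4b
Σ=3b of 3 (92bpm 3/8) — PASS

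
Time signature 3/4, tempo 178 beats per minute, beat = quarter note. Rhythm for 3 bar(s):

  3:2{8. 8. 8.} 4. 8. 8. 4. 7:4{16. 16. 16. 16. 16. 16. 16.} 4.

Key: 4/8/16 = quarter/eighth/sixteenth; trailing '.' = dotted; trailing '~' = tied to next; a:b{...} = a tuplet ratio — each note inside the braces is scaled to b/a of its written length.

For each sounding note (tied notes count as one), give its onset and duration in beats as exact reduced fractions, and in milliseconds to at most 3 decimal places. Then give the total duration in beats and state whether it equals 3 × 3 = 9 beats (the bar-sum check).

1) 0.0ms=0b +168.539ms=1/2b
2) 168.539ms=1/2b +168.539ms=1/2b
3) 337.079ms=1b +168.539ms=1/2b
4) 505.618ms=3/2b +505.618ms=3/2b
5) 1011.236ms=3b +252.809ms=3/4b
6) 1264.045ms=15/4b +252.809ms=3/4b
7) 1516.854ms=9/2b +505.618ms=3/2b
8) 2022.472ms=6b +72.231ms=3/14b
9) 2094.703ms=87/14b +72.231ms=3/14b
10) 2166.934ms=45/7b +72.231ms=3/14b
11) 2239.165ms=93/14b +72.231ms=3/14b
12) 2311.396ms=48/7b +72.231ms=3/14b
13) 2383.628ms=99/14b +72.231ms=3/14b
14) 2455.859ms=51/7b +72.231ms=3/14b
15) 2528.09ms=15/2b +505.618ms=3/2b
Σ=9b of 9 (178bpm 3/4) — PASS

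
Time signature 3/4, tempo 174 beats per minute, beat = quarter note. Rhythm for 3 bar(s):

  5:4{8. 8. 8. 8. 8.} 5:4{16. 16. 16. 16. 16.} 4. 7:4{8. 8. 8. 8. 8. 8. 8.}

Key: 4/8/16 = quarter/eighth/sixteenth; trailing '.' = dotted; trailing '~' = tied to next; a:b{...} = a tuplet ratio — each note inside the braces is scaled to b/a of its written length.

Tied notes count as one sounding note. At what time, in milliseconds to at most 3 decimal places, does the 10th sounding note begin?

1. 0.0ms @ 0 + 206.897ms (3/5)
2. 206.897ms @ 3/5 + 206.897ms (3/5)
3. 413.793ms @ 6/5 + 206.897ms (3/5)
4. 620.69ms @ 9/5 + 206.897ms (3/5)
5. 827.586ms @ 12/5 + 206.897ms (3/5)
6. 1034.483ms @ 3 + 103.448ms (3/10)
7. 1137.931ms @ 33/10 + 103.448ms (3/10)
8. 1241.379ms @ 18/5 + 103.448ms (3/10)
9. 1344.828ms @ 39/10 + 103.448ms (3/10)
10. 1448.276ms @ 21/5 + 103.448ms (3/10)
11. 1551.724ms @ 9/2 + 517.241ms (3/2)
12. 2068.966ms @ 6 + 147.783ms (3/7)
13. 2216.749ms @ 45/7 + 147.783ms (3/7)
14. 2364.532ms @ 48/7 + 147.783ms (3/7)
15. 2512.315ms @ 51/7 + 147.783ms (3/7)
16. 2660.099ms @ 54/7 + 147.783ms (3/7)
17. 2807.882ms @ 57/7 + 147.783ms (3/7)
18. 2955.665ms @ 60/7 + 147.783ms (3/7)

note 10 onset = 21/5b = 1448.276ms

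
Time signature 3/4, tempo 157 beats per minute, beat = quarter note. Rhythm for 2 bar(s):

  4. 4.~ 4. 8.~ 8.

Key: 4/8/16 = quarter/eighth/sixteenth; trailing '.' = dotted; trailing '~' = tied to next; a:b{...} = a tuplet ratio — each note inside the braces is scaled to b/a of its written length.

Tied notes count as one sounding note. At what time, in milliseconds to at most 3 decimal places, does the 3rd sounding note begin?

1. 0.0ms @ 0 + 573.248ms (3/2)
2. 573.248ms @ 3/2 + 1146.497ms (3)
3. 1719.745ms @ 9/2 + 573.248ms (3/2)

note 3 onset = 9/2b = 1719.745ms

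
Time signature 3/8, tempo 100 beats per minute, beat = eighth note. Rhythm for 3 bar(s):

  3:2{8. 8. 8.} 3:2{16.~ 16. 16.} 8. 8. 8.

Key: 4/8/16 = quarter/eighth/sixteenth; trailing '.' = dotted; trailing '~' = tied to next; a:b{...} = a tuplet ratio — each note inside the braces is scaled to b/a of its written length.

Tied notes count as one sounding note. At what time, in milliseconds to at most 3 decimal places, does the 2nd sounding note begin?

1. 0.0ms @ 0 + 600.0ms (1)
2. 600.0ms @ 1 + 600.0ms (1)
3. 1200.0ms @ 2 + 600.0ms (1)
4. 1800.0ms @ 3 + 600.0ms (1)
5. 2400.0ms @ 4 + 300.0ms (1/2)
6. 2700.0ms @ 9/2 + 900.0ms (3/2)
7. 3600.0ms @ 6 + 900.0ms (3/2)
8. 4500.0ms @ 15/2 + 900.0ms (3/2)

note 2 onset = 1b = 600.0ms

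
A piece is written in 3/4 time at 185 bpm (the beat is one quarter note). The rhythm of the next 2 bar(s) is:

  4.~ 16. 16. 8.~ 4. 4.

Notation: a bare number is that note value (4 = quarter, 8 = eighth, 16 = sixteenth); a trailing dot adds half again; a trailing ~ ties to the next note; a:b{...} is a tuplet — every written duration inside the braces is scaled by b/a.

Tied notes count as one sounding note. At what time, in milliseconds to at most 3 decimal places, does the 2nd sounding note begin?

note 2 onset = 15/8b = 608.108ms

1. 0.0ms @ 0 + 608.108ms (15/8)
2. 608.108ms @ 15/8 + 121.622ms (3/8)
3. 729.73ms @ 9/4 + 729.73ms (9/4)
4. 1459.459ms @ 9/2 + 486.486ms (3/2)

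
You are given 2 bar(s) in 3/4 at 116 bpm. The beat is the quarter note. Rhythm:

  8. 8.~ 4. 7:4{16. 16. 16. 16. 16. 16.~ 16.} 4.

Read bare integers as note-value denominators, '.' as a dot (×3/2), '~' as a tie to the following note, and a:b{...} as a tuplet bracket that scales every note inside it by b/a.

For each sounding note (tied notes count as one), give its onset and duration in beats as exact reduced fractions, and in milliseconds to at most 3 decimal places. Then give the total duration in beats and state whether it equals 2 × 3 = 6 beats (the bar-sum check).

1) 0.0ms=0b +387.931ms=3/4b
2) 387.931ms=3/4b +1163.793ms=9/4b
3) 1551.724ms=3b +110.837ms=3/14b
4) 1662.562ms=45/14b +110.837ms=3/14b
5) 1773.399ms=24/7b +110.837ms=3/14b
6) 1884.236ms=51/14b +110.837ms=3/14b
7) 1995.074ms=27/7b +110.837ms=3/14b
8) 2105.911ms=57/14b +221.675ms=3/7b
9) 2327.586ms=9/2b +775.862ms=3/2b
Σ=6b of 6 (116bpm 3/4) — PASS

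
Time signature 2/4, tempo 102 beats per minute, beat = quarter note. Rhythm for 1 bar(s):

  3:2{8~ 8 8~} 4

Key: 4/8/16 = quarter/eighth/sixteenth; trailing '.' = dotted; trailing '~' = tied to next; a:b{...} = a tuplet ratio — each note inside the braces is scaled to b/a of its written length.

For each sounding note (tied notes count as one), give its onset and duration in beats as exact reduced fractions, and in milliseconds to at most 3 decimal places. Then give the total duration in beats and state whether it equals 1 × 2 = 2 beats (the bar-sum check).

1) 0.0ms=0b +392.157ms=2/3b
2) 392.157ms=2/3b +784.314ms=4/3b
Σ=2b of 2 (102bpm 2/4) — PASS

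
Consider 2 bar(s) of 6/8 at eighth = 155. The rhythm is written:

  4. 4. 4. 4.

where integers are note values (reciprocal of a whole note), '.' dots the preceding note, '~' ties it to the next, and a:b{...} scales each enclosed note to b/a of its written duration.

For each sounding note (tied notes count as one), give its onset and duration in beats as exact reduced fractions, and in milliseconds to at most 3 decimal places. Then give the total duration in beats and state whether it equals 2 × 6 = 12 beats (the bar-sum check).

1) 0.0ms=0b +1161.29ms=3b
2) 1161.29ms=3b +1161.29ms=3b
3) 2322.581ms=6b +1161.29ms=3b
4) 3483.871ms=9b +1161.29ms=3b
Σ=12b of 12 (155bpm 6/8) — PASS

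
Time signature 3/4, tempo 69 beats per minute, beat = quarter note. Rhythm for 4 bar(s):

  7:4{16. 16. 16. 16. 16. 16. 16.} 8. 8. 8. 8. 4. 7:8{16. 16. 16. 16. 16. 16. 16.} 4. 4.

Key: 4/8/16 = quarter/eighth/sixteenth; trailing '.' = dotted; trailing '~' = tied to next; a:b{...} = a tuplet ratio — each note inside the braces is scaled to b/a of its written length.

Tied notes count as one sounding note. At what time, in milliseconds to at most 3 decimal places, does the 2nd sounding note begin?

note 2 onset = 3/14b = 186.335ms

1. 0.0ms @ 0 + 186.335ms (3/14)
2. 186.335ms @ 3/14 + 186.335ms (3/14)
3. 372.671ms @ 3/7 + 186.335ms (3/14)
4. 559.006ms @ 9/14 + 186.335ms (3/14)
5. 745.342ms @ 6/7 + 186.335ms (3/14)
6. 931.677ms @ 15/14 + 186.335ms (3/14)
7. 1118.012ms @ 9/7 + 186.335ms (3/14)
8. 1304.348ms @ 3/2 + 652.174ms (3/4)
9. 1956.522ms @ 9/4 + 652.174ms (3/4)
10. 2608.696ms @ 3 + 652.174ms (3/4)
11. 3260.87ms @ 15/4 + 652.174ms (3/4)
12. 3913.043ms @ 9/2 + 1304.348ms (3/2)
13. 5217.391ms @ 6 + 372.671ms (3/7)
14. 5590.062ms @ 45/7 + 372.671ms (3/7)
15. 5962.733ms @ 48/7 + 372.671ms (3/7)
16. 6335.404ms @ 51/7 + 372.671ms (3/7)
17. 6708.075ms @ 54/7 + 372.671ms (3/7)
18. 7080.745ms @ 57/7 + 372.671ms (3/7)
19. 7453.416ms @ 60/7 + 372.671ms (3/7)
20. 7826.087ms @ 9 + 1304.348ms (3/2)
21. 9130.435ms @ 21/2 + 1304.348ms (3/2)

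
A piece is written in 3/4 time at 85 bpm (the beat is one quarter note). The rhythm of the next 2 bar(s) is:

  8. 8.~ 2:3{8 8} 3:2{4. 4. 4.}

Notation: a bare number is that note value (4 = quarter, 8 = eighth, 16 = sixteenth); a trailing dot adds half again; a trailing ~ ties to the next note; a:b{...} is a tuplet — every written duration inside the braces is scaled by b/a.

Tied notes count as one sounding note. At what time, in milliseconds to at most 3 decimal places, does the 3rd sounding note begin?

note 3 onset = 9/4b = 1588.235ms

1. 0.0ms @ 0 + 529.412ms (3/4)
2. 529.412ms @ 3/4 + 1058.824ms (3/2)
3. 1588.235ms @ 9/4 + 529.412ms (3/4)
4. 2117.647ms @ 3 + 705.882ms (1)
5. 2823.529ms @ 4 + 705.882ms (1)
6. 3529.412ms @ 5 + 705.882ms (1)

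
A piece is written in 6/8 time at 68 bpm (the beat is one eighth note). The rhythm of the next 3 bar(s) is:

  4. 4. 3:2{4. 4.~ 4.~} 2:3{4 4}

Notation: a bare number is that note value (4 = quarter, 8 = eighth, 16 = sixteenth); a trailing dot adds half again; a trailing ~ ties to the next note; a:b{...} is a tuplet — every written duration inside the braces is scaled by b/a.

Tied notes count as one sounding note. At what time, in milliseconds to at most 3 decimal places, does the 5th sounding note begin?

note 5 onset = 15b = 13235.294ms

1. 0.0ms @ 0 + 2647.059ms (3)
2. 2647.059ms @ 3 + 2647.059ms (3)
3. 5294.118ms @ 6 + 1764.706ms (2)
4. 7058.824ms @ 8 + 6176.471ms (7)
5. 13235.294ms @ 15 + 2647.059ms (3)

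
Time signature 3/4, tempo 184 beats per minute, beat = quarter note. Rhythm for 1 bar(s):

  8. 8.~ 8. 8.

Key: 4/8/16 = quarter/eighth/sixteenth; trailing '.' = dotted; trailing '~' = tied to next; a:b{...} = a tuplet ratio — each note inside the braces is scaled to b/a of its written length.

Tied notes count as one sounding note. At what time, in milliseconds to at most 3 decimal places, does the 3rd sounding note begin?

note 3 onset = 9/4b = 733.696ms

1. 0.0ms @ 0 + 244.565ms (3/4)
2. 244.565ms @ 3/4 + 489.13ms (3/2)
3. 733.696ms @ 9/4 + 244.565ms (3/4)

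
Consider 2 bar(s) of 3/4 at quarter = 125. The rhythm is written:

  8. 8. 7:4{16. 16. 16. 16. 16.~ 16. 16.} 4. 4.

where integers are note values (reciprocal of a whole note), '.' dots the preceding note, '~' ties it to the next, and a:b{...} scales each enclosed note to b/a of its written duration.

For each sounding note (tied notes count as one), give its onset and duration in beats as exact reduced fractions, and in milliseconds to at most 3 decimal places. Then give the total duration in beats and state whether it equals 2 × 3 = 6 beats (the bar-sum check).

1) 0.0ms=0b +360.0ms=3/4b
2) 360.0ms=3/4b +360.0ms=3/4b
3) 720.0ms=3/2b +102.857ms=3/14b
4) 822.857ms=12/7b +102.857ms=3/14b
5) 925.714ms=27/14b +102.857ms=3/14b
6) 1028.571ms=15/7b +102.857ms=3/14b
7) 1131.429ms=33/14b +205.714ms=3/7b
8) 1337.143ms=39/14b +102.857ms=3/14b
9) 1440.0ms=3b +720.0ms=3/2b
10) 2160.0ms=9/2b +720.0ms=3/2b
Σ=6b of 6 (125bpm 3/4) — PASS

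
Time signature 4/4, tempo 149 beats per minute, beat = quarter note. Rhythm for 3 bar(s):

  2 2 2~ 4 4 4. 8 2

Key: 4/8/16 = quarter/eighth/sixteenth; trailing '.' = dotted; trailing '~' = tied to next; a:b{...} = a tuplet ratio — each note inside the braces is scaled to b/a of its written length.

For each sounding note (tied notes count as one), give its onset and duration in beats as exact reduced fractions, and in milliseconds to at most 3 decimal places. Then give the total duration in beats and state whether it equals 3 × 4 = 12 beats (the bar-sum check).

1) 0.0ms=0b +805.369ms=2b
2) 805.369ms=2b +805.369ms=2b
3) 1610.738ms=4b +1208.054ms=3b
4) 2818.792ms=7b +402.685ms=1b
5) 3221.477ms=8b +604.027ms=3/2b
6) 3825.503ms=19/2b +201.342ms=1/2b
7) 4026.846ms=10b +805.369ms=2b
Σ=12b of 12 (149bpm 4/4) — PASS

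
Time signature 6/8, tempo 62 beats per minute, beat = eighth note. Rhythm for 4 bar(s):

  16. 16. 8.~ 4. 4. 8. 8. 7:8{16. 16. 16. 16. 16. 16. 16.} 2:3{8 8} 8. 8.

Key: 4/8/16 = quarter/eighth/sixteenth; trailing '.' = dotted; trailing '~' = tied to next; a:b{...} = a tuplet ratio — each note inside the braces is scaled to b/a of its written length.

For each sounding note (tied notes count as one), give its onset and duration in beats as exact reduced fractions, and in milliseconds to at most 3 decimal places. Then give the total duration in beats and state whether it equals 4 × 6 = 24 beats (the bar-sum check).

1) 0.0ms=0b +725.806ms=3/4b
2) 725.806ms=3/4b +725.806ms=3/4b
3) 1451.613ms=3/2b +4354.839ms=9/2b
4) 5806.452ms=6b +2903.226ms=3b
5) 8709.677ms=9b +1451.613ms=3/2b
6) 10161.29ms=21/2b +1451.613ms=3/2b
7) 11612.903ms=12b +829.493ms=6/7b
8) 12442.396ms=90/7b +829.493ms=6/7b
9) 13271.889ms=96/7b +829.493ms=6/7b
10) 14101.382ms=102/7b +829.493ms=6/7b
11) 14930.876ms=108/7b +829.493ms=6/7b
12) 15760.369ms=114/7b +829.493ms=6/7b
13) 16589.862ms=120/7b +829.493ms=6/7b
14) 17419.355ms=18b +1451.613ms=3/2b
15) 18870.968ms=39/2b +1451.613ms=3/2b
16) 20322.581ms=21b +1451.613ms=3/2b
17) 21774.194ms=45/2b +1451.613ms=3/2b
Σ=24b of 24 (62bpm 6/8) — PASS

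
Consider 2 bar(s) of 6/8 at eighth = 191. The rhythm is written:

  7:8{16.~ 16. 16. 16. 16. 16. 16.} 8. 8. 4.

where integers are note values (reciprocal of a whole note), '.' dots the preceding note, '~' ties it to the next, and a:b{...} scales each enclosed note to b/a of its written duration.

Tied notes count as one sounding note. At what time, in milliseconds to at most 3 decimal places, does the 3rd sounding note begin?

1. 0.0ms @ 0 + 538.519ms (12/7)
2. 538.519ms @ 12/7 + 269.26ms (6/7)
3. 807.779ms @ 18/7 + 269.26ms (6/7)
4. 1077.038ms @ 24/7 + 269.26ms (6/7)
5. 1346.298ms @ 30/7 + 269.26ms (6/7)
6. 1615.557ms @ 36/7 + 269.26ms (6/7)
7. 1884.817ms @ 6 + 471.204ms (3/2)
8. 2356.021ms @ 15/2 + 471.204ms (3/2)
9. 2827.225ms @ 9 + 942.408ms (3)

note 3 onset = 18/7b = 807.779ms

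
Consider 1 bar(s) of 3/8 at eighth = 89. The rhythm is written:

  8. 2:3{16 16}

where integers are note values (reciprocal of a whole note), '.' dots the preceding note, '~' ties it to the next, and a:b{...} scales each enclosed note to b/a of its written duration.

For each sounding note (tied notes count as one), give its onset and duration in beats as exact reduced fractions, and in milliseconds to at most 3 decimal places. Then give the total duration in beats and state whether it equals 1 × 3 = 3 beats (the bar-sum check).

1) 0.0ms=0b +1011.236ms=3/2b
2) 1011.236ms=3/2b +505.618ms=3/4b
3) 1516.854ms=9/4b +505.618ms=3/4b
Σ=3b of 3 (89bpm 3/8) — PASS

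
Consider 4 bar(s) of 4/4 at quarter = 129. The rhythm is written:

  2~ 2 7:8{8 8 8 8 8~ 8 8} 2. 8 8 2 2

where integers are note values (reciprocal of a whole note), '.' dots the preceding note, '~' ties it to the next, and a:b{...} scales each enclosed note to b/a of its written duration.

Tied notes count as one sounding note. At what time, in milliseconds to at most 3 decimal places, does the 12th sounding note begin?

note 12 onset = 14b = 6511.628ms

1. 0.0ms @ 0 + 1860.465ms (4)
2. 1860.465ms @ 4 + 265.781ms (4/7)
3. 2126.246ms @ 32/7 + 265.781ms (4/7)
4. 2392.027ms @ 36/7 + 265.781ms (4/7)
5. 2657.807ms @ 40/7 + 265.781ms (4/7)
6. 2923.588ms @ 44/7 + 531.561ms (8/7)
7. 3455.15ms @ 52/7 + 265.781ms (4/7)
8. 3720.93ms @ 8 + 1395.349ms (3)
9. 5116.279ms @ 11 + 232.558ms (1/2)
10. 5348.837ms @ 23/2 + 232.558ms (1/2)
11. 5581.395ms @ 12 + 930.233ms (2)
12. 6511.628ms @ 14 + 930.233ms (2)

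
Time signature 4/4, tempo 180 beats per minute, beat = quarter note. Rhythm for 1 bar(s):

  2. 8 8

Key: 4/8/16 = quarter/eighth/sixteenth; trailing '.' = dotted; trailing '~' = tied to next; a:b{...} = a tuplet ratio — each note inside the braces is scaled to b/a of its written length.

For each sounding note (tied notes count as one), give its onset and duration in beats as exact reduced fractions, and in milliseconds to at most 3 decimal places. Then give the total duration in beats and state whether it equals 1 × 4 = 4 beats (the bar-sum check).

1) 0.0ms=0b +1000.0ms=3b
2) 1000.0ms=3b +166.667ms=1/2b
3) 1166.667ms=7/2b +166.667ms=1/2b
Σ=4b of 4 (180bpm 4/4) — PASS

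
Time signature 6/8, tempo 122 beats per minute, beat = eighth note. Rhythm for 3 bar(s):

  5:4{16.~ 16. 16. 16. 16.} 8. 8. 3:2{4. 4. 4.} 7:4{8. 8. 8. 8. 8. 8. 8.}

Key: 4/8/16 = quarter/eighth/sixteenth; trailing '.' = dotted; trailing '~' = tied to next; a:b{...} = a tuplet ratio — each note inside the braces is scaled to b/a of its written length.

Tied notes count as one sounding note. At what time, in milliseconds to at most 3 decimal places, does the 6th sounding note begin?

1. 0.0ms @ 0 + 590.164ms (6/5)
2. 590.164ms @ 6/5 + 295.082ms (3/5)
3. 885.246ms @ 9/5 + 295.082ms (3/5)
4. 1180.328ms @ 12/5 + 295.082ms (3/5)
5. 1475.41ms @ 3 + 737.705ms (3/2)
6. 2213.115ms @ 9/2 + 737.705ms (3/2)
7. 2950.82ms @ 6 + 983.607ms (2)
8. 3934.426ms @ 8 + 983.607ms (2)
9. 4918.033ms @ 10 + 983.607ms (2)
10. 5901.639ms @ 12 + 421.546ms (6/7)
11. 6323.185ms @ 90/7 + 421.546ms (6/7)
12. 6744.731ms @ 96/7 + 421.546ms (6/7)
13. 7166.276ms @ 102/7 + 421.546ms (6/7)
14. 7587.822ms @ 108/7 + 421.546ms (6/7)
15. 8009.368ms @ 114/7 + 421.546ms (6/7)
16. 8430.913ms @ 120/7 + 421.546ms (6/7)

note 6 onset = 9/2b = 2213.115ms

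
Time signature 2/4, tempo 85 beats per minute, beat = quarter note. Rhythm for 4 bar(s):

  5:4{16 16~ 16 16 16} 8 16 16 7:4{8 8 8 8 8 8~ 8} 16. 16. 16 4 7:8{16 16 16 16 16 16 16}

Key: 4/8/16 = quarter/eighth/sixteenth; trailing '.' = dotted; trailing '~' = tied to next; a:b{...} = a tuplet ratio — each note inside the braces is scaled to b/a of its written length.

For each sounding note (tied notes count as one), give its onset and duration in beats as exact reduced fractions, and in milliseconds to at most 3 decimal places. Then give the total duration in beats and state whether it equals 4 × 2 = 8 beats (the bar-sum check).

1) 0.0ms=0b +141.176ms=1/5b
2) 141.176ms=1/5b +282.353ms=2/5b
3) 423.529ms=3/5b +141.176ms=1/5b
4) 564.706ms=4/5b +141.176ms=1/5b
5) 705.882ms=1b +352.941ms=1/2b
6) 1058.824ms=3/2b +176.471ms=1/4b
7) 1235.294ms=7/4b +176.471ms=1/4b
8) 1411.765ms=2b +201.681ms=2/7b
9) 1613.445ms=16/7b +201.681ms=2/7b
10) 1815.126ms=18/7b +201.681ms=2/7b
11) 2016.807ms=20/7b +201.681ms=2/7b
12) 2218.487ms=22/7b +201.681ms=2/7b
13) 2420.168ms=24/7b +403.361ms=4/7b
14) 2823.529ms=4b +264.706ms=3/8b
15) 3088.235ms=35/8b +264.706ms=3/8b
16) 3352.941ms=19/4b +176.471ms=1/4b
17) 3529.412ms=5b +705.882ms=1b
18) 4235.294ms=6b +201.681ms=2/7b
19) 4436.975ms=44/7b +201.681ms=2/7b
20) 4638.655ms=46/7b +201.681ms=2/7b
21) 4840.336ms=48/7b +201.681ms=2/7b
22) 5042.017ms=50/7b +201.681ms=2/7b
23) 5243.697ms=52/7b +201.681ms=2/7b
24) 5445.378ms=54/7b +201.681ms=2/7b
Σ=8b of 8 (85bpm 2/4) — PASS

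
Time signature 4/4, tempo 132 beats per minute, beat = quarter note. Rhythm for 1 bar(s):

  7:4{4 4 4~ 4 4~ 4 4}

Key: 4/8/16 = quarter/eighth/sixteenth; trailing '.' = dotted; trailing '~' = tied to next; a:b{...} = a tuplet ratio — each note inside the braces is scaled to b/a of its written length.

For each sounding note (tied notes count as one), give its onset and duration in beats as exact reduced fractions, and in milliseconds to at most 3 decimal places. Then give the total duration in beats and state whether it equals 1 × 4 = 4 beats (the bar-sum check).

1) 0.0ms=0b +259.74ms=4/7b
2) 259.74ms=4/7b +259.74ms=4/7b
3) 519.481ms=8/7b +519.481ms=8/7b
4) 1038.961ms=16/7b +519.481ms=8/7b
5) 1558.442ms=24/7b +259.74ms=4/7b
Σ=4b of 4 (132bpm 4/4) — PASS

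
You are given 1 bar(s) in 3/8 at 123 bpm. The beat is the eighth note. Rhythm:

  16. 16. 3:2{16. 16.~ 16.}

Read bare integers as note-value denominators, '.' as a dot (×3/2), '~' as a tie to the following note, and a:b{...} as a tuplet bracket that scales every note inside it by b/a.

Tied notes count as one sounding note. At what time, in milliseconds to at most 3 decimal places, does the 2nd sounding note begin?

1. 0.0ms @ 0 + 365.854ms (3/4)
2. 365.854ms @ 3/4 + 365.854ms (3/4)
3. 731.707ms @ 3/2 + 243.902ms (1/2)
4. 975.61ms @ 2 + 487.805ms (1)

note 2 onset = 3/4b = 365.854ms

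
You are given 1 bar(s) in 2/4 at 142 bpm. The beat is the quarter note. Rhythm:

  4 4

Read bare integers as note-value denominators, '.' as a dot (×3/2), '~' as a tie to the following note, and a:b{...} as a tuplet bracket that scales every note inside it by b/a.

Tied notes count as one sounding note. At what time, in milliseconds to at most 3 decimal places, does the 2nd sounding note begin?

note 2 onset = 1b = 422.535ms

1. 0.0ms @ 0 + 422.535ms (1)
2. 422.535ms @ 1 + 422.535ms (1)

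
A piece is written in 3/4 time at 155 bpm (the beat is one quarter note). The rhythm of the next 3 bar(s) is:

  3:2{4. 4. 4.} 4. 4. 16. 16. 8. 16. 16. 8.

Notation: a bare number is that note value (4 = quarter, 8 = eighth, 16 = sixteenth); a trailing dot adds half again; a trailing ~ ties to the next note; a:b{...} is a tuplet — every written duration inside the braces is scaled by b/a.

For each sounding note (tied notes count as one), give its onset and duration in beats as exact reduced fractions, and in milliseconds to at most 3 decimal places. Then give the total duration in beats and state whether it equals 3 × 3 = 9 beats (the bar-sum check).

1) 0.0ms=0b +387.097ms=1b
2) 387.097ms=1b +387.097ms=1b
3) 774.194ms=2b +387.097ms=1b
4) 1161.29ms=3b +580.645ms=3/2b
5) 1741.935ms=9/2b +580.645ms=3/2b
6) 2322.581ms=6b +145.161ms=3/8b
7) 2467.742ms=51/8b +145.161ms=3/8b
8) 2612.903ms=27/4b +290.323ms=3/4b
9) 2903.226ms=15/2b +145.161ms=3/8b
10) 3048.387ms=63/8b +145.161ms=3/8b
11) 3193.548ms=33/4b +290.323ms=3/4b
Σ=9b of 9 (155bpm 3/4) — PASS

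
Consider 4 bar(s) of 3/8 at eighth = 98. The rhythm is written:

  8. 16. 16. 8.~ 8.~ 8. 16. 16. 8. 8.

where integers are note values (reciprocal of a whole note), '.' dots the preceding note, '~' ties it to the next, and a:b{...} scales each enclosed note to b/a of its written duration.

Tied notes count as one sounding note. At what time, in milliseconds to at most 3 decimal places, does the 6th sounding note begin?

note 6 onset = 33/4b = 5051.02ms

1. 0.0ms @ 0 + 918.367ms (3/2)
2. 918.367ms @ 3/2 + 459.184ms (3/4)
3. 1377.551ms @ 9/4 + 459.184ms (3/4)
4. 1836.735ms @ 3 + 2755.102ms (9/2)
5. 4591.837ms @ 15/2 + 459.184ms (3/4)
6. 5051.02ms @ 33/4 + 459.184ms (3/4)
7. 5510.204ms @ 9 + 918.367ms (3/2)
8. 6428.571ms @ 21/2 + 918.367ms (3/2)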